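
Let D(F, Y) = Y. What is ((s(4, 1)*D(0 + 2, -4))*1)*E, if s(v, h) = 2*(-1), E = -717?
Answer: -5736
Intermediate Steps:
s(v, h) = -2
((s(4, 1)*D(0 + 2, -4))*1)*E = (-2*(-4)*1)*(-717) = (8*1)*(-717) = 8*(-717) = -5736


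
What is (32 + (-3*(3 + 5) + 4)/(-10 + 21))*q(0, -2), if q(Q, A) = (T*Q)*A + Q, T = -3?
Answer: 0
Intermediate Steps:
q(Q, A) = Q - 3*A*Q (q(Q, A) = (-3*Q)*A + Q = -3*A*Q + Q = Q - 3*A*Q)
(32 + (-3*(3 + 5) + 4)/(-10 + 21))*q(0, -2) = (32 + (-3*(3 + 5) + 4)/(-10 + 21))*(0*(1 - 3*(-2))) = (32 + (-3*8 + 4)/11)*(0*(1 + 6)) = (32 + (-24 + 4)*(1/11))*(0*7) = (32 - 20*1/11)*0 = (32 - 20/11)*0 = (332/11)*0 = 0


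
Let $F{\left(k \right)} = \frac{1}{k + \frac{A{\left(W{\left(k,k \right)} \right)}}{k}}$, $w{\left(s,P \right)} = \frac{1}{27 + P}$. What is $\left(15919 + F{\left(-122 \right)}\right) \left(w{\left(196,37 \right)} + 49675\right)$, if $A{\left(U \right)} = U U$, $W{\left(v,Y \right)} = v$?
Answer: $\frac{12348763796235}{15616} \approx 7.9078 \cdot 10^{8}$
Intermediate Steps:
$A{\left(U \right)} = U^{2}$
$F{\left(k \right)} = \frac{1}{2 k}$ ($F{\left(k \right)} = \frac{1}{k + \frac{k^{2}}{k}} = \frac{1}{k + k} = \frac{1}{2 k}$)
$\left(15919 + F{\left(-122 \right)}\right) \left(w{\left(196,37 \right)} + 49675\right) = \left(15919 + \frac{1}{2 \left(-122\right)}\right) \left(\frac{1}{27 + 37} + 49675\right) = \left(15919 + \frac{1}{2} \left(- \frac{1}{122}\right)\right) \left(\frac{1}{64} + 49675\right) = \left(15919 - \frac{1}{244}\right) \left(\frac{1}{64} + 49675\right) = \frac{3884235}{244} \cdot \frac{3179201}{64} = \frac{12348763796235}{15616}$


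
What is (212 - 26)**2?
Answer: 34596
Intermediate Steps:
(212 - 26)**2 = 186**2 = 34596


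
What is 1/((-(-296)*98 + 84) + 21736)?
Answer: 1/50828 ≈ 1.9674e-5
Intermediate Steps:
1/((-(-296)*98 + 84) + 21736) = 1/((-148*(-196) + 84) + 21736) = 1/((29008 + 84) + 21736) = 1/(29092 + 21736) = 1/50828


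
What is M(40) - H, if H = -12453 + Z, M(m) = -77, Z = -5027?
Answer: 17403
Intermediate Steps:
H = -17480 (H = -12453 - 5027 = -17480)
M(40) - H = -77 - 1*(-17480) = -77 + 17480 = 17403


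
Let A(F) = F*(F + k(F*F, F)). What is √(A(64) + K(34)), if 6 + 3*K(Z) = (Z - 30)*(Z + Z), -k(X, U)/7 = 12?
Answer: I*√10722/3 ≈ 34.516*I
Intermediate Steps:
k(X, U) = -84 (k(X, U) = -7*12 = -84)
A(F) = F*(-84 + F) (A(F) = F*(F - 84) = F*(-84 + F))
K(Z) = -2 + 2*Z*(-30 + Z)/3 (K(Z) = -2 + ((Z - 30)*(Z + Z))/3 = -2 + ((-30 + Z)*(2*Z))/3 = -2 + (2*Z*(-30 + Z))/3 = -2 + 2*Z*(-30 + Z)/3)
√(A(64) + K(34)) = √(64*(-84 + 64) + (-2 - 20*34 + (⅔)*34²)) = √(64*(-20) + (-2 - 680 + (⅔)*1156)) = √(-1280 + (-2 - 680 + 2312/3)) = √(-1280 + 266/3) = √(-3574/3) = I*√10722/3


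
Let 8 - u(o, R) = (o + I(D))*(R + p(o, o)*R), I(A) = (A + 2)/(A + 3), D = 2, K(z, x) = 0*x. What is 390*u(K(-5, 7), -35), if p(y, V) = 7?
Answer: 90480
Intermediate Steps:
K(z, x) = 0
I(A) = (2 + A)/(3 + A)
u(o, R) = 8 - 8*R*(⅘ + o) (u(o, R) = 8 - (o + (2 + 2)/(3 + 2))*(R + 7*R) = 8 - (o + 4/5)*8*R = 8 - (o + (⅕)*4)*8*R = 8 - (o + ⅘)*8*R = 8 - (⅘ + o)*8*R = 8 - 8*R*(⅘ + o))
390*u(K(-5, 7), -35) = 390*(8 - 32/5*(-35) - 8*(-35)*0) = 390*(8 + 224 + 0) = 390*232 = 90480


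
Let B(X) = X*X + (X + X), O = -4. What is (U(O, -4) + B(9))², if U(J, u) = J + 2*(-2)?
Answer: 8281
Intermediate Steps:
U(J, u) = -4 + J (U(J, u) = J - 4 = -4 + J)
B(X) = X² + 2*X
(U(O, -4) + B(9))² = ((-4 - 4) + 9*(2 + 9))² = (-8 + 9*11)² = (-8 + 99)² = 91² = 8281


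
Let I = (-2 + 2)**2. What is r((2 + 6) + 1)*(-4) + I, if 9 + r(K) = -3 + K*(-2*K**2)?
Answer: 5880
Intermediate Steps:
I = 0 (I = 0**2 = 0)
r(K) = -12 - 2*K**3 (r(K) = -9 + (-3 + K*(-2*K**2)) = -9 + (-3 - 2*K**3) = -12 - 2*K**3)
r((2 + 6) + 1)*(-4) + I = (-12 - 2*((2 + 6) + 1)**3)*(-4) + 0 = (-12 - 2*(8 + 1)**3)*(-4) + 0 = (-12 - 2*9**3)*(-4) + 0 = (-12 - 2*729)*(-4) + 0 = (-12 - 1458)*(-4) + 0 = -1470*(-4) + 0 = 5880 + 0 = 5880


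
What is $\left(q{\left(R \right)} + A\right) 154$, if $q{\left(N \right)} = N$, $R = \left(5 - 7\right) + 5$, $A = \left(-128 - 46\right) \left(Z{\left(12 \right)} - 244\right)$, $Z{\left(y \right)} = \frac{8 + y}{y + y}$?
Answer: $6516356$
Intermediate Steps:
$Z{\left(y \right)} = \frac{8 + y}{2 y}$
$A = 42311$ ($A = \left(-128 - 46\right) \left(\frac{8 + 12}{2 \cdot 12} - 244\right) = - 174 \left(\frac{1}{2} \cdot \frac{1}{12} \cdot 20 - 244\right) = - 174 \left(\frac{5}{6} - 244\right) = \left(-174\right) \left(- \frac{1459}{6}\right) = 42311$)
$R = 3$ ($R = -2 + 5 = 3$)
$\left(q{\left(R \right)} + A\right) 154 = \left(3 + 42311\right) 154 = 42314 \cdot 154 = 6516356$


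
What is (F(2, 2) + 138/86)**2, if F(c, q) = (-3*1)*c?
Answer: 35721/1849 ≈ 19.319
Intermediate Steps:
F(c, q) = -3*c
(F(2, 2) + 138/86)**2 = (-3*2 + 138/86)**2 = (-6 + 138*(1/86))**2 = (-6 + 69/43)**2 = (-189/43)**2 = 35721/1849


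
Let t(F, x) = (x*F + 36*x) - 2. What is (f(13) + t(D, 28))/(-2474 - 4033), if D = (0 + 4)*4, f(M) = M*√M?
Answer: -1454/6507 - 13*√13/6507 ≈ -0.23065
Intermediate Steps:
f(M) = M^(3/2)
D = 16 (D = 4*4 = 16)
t(F, x) = -2 + 36*x + F*x (t(F, x) = (F*x + 36*x) - 2 = (36*x + F*x) - 2 = -2 + 36*x + F*x)
(f(13) + t(D, 28))/(-2474 - 4033) = (13^(3/2) + (-2 + 36*28 + 16*28))/(-2474 - 4033) = (13*√13 + (-2 + 1008 + 448))/(-6507) = (13*√13 + 1454)*(-1/6507) = (1454 + 13*√13)*(-1/6507) = -1454/6507 - 13*√13/6507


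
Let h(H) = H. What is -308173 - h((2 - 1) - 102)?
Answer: -308072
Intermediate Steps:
-308173 - h((2 - 1) - 102) = -308173 - ((2 - 1) - 102) = -308173 - (1 - 102) = -308173 - 1*(-101) = -308173 + 101 = -308072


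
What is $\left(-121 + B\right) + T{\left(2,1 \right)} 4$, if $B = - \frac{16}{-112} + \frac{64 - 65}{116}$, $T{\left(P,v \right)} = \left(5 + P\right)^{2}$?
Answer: $\frac{61009}{812} \approx 75.134$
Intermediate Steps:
$B = \frac{109}{812}$ ($B = \left(-16\right) \left(- \frac{1}{112}\right) - \frac{1}{116} = \frac{1}{7} - \frac{1}{116} = \frac{109}{812} \approx 0.13424$)
$\left(-121 + B\right) + T{\left(2,1 \right)} 4 = \left(-121 + \frac{109}{812}\right) + \left(5 + 2\right)^{2} \cdot 4 = - \frac{98143}{812} + 7^{2} \cdot 4 = - \frac{98143}{812} + 49 \cdot 4 = - \frac{98143}{812} + 196 = \frac{61009}{812}$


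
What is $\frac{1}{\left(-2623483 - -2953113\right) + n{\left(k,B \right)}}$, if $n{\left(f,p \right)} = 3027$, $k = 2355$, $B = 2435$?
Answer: $\frac{1}{332657} \approx 3.0061 \cdot 10^{-6}$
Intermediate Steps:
$\frac{1}{\left(-2623483 - -2953113\right) + n{\left(k,B \right)}} = \frac{1}{\left(-2623483 - -2953113\right) + 3027} = \frac{1}{\left(-2623483 + 2953113\right) + 3027} = \frac{1}{329630 + 3027} = \frac{1}{332657}$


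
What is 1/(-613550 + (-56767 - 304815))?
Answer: -1/975132 ≈ -1.0255e-6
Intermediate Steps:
1/(-613550 + (-56767 - 304815)) = 1/(-613550 - 361582) = 1/(-975132) = -1/975132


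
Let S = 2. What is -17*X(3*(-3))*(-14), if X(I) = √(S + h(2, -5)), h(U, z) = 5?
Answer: 238*√7 ≈ 629.69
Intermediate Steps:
X(I) = √7 (X(I) = √(2 + 5) = √7)
-17*X(3*(-3))*(-14) = -17*√7*(-14) = 238*√7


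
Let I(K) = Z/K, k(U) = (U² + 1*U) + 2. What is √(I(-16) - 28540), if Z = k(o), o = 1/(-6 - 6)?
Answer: I*√65756437/48 ≈ 168.94*I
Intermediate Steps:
o = -1/12 (o = 1/(-12) = -1/12 ≈ -0.083333)
k(U) = 2 + U + U² (k(U) = (U² + U) + 2 = (U + U²) + 2 = 2 + U + U²)
Z = 277/144 (Z = 2 - 1/12 + (-1/12)² = 2 - 1/12 + 1/144 = 277/144 ≈ 1.9236)
I(K) = 277/(144*K)
√(I(-16) - 28540) = √((277/144)/(-16) - 28540) = √((277/144)*(-1/16) - 28540) = √(-277/2304 - 28540) = √(-65756437/2304) = I*√65756437/48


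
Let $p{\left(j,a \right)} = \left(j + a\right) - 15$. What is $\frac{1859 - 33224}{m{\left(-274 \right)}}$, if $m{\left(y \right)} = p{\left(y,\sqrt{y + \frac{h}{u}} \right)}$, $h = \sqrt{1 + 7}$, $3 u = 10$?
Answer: $\frac{31365}{289 - i \sqrt{274 - \frac{3 \sqrt{2}}{5}}} \approx 108.18 + 6.1863 i$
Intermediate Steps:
$u = \frac{10}{3}$ ($u = \frac{1}{3} \cdot 10 = \frac{10}{3} \approx 3.3333$)
$h = 2 \sqrt{2}$ ($h = \sqrt{8} = 2 \sqrt{2} \approx 2.8284$)
$p{\left(j,a \right)} = -15 + a + j$ ($p{\left(j,a \right)} = \left(a + j\right) - 15 = -15 + a + j$)
$m{\left(y \right)} = -15 + y + \sqrt{y + \frac{3 \sqrt{2}}{5}}$ ($m{\left(y \right)} = -15 + \sqrt{y + \frac{2 \sqrt{2}}{\frac{10}{3}}} + y = -15 + \sqrt{y + 2 \sqrt{2} \cdot \frac{3}{10}} + y = -15 + \sqrt{y + \frac{3 \sqrt{2}}{5}} + y = -15 + y + \sqrt{y + \frac{3 \sqrt{2}}{5}}$)
$\frac{1859 - 33224}{m{\left(-274 \right)}} = \frac{1859 - 33224}{-15 - 274 + \frac{\sqrt{15 \sqrt{2} + 25 \left(-274\right)}}{5}} = \frac{1859 - 33224}{-15 - 274 + \frac{\sqrt{15 \sqrt{2} - 6850}}{5}} = - \frac{31365}{-15 - 274 + \frac{\sqrt{-6850 + 15 \sqrt{2}}}{5}} = - \frac{31365}{-289 + \frac{\sqrt{-6850 + 15 \sqrt{2}}}{5}}$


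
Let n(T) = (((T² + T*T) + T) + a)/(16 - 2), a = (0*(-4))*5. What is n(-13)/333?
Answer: 325/4662 ≈ 0.069713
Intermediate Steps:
a = 0 (a = 0*5 = 0)
n(T) = T²/7 + T/14 (n(T) = (((T² + T*T) + T) + 0)/(16 - 2) = (((T² + T²) + T) + 0)/14 = ((2*T² + T) + 0)*(1/14) = ((T + 2*T²) + 0)*(1/14) = (T + 2*T²)*(1/14) = T²/7 + T/14)
n(-13)/333 = ((1/14)*(-13)*(1 + 2*(-13)))/333 = ((1/14)*(-13)*(1 - 26))*(1/333) = ((1/14)*(-13)*(-25))*(1/333) = (325/14)*(1/333) = 325/4662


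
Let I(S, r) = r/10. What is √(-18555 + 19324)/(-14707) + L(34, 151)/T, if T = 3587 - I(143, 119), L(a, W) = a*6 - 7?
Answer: 1970/35751 - √769/14707 ≈ 0.053218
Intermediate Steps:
I(S, r) = r/10 (I(S, r) = r*(⅒) = r/10)
L(a, W) = -7 + 6*a (L(a, W) = 6*a - 7 = -7 + 6*a)
T = 35751/10 (T = 3587 - 119/10 = 35751/10 ≈ 3575.1)
√(-18555 + 19324)/(-14707) + L(34, 151)/T = √(-18555 + 19324)/(-14707) + (-7 + 6*34)/(35751/10) = √769*(-1/14707) + (-7 + 204)*(10/35751) = -√769/14707 + 197*(10/35751) = -√769/14707 + 1970/35751 = 1970/35751 - √769/14707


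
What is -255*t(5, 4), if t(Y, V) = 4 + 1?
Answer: -1275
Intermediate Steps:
t(Y, V) = 5
-255*t(5, 4) = -255*5 = -1275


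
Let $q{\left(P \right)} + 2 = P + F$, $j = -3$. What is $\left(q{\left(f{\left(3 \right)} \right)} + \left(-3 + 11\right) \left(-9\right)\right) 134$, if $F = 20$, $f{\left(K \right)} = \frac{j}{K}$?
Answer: $-7370$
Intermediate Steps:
$f{\left(K \right)} = - \frac{3}{K}$
$q{\left(P \right)} = 18 + P$ ($q{\left(P \right)} = -2 + \left(P + 20\right) = -2 + \left(20 + P\right) = 18 + P$)
$\left(q{\left(f{\left(3 \right)} \right)} + \left(-3 + 11\right) \left(-9\right)\right) 134 = \left(\left(18 - \frac{3}{3}\right) + \left(-3 + 11\right) \left(-9\right)\right) 134 = \left(\left(18 - 1\right) + 8 \left(-9\right)\right) 134 = \left(\left(18 - 1\right) - 72\right) 134 = \left(17 - 72\right) 134 = \left(-55\right) 134 = -7370$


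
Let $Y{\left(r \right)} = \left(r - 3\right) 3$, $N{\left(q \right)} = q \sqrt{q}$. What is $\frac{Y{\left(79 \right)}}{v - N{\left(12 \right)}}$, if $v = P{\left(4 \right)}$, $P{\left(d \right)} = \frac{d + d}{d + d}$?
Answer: $\frac{228}{1 - 24 \sqrt{3}} \approx -5.62$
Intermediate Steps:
$N{\left(q \right)} = q^{\frac{3}{2}}$
$P{\left(d \right)} = 1$ ($P{\left(d \right)} = \frac{2 d}{2 d} = 2 d \frac{1}{2 d} = 1$)
$v = 1$
$Y{\left(r \right)} = -9 + 3 r$ ($Y{\left(r \right)} = \left(-3 + r\right) 3 = -9 + 3 r$)
$\frac{Y{\left(79 \right)}}{v - N{\left(12 \right)}} = \frac{-9 + 3 \cdot 79}{1 - 12^{\frac{3}{2}}} = \frac{-9 + 237}{1 - 24 \sqrt{3}} = \frac{228}{1 - 24 \sqrt{3}}$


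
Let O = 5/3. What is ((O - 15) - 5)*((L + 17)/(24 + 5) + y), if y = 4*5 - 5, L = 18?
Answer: -25850/87 ≈ -297.13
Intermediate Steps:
O = 5/3 (O = 5*(⅓) = 5/3 ≈ 1.6667)
y = 15 (y = 20 - 5 = 15)
((O - 15) - 5)*((L + 17)/(24 + 5) + y) = ((5/3 - 15) - 5)*((18 + 17)/(24 + 5) + 15) = (-40/3 - 5)*(35/29 + 15) = -55*(35*(1/29) + 15)/3 = -55*(35/29 + 15)/3 = -55/3*470/29 = -25850/87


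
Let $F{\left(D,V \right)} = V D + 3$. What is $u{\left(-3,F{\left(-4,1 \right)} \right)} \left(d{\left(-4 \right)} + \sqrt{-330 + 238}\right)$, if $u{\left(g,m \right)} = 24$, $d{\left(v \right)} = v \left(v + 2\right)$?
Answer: $192 + 48 i \sqrt{23} \approx 192.0 + 230.2 i$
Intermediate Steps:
$F{\left(D,V \right)} = 3 + D V$ ($F{\left(D,V \right)} = D V + 3 = 3 + D V$)
$d{\left(v \right)} = v \left(2 + v\right)$
$u{\left(-3,F{\left(-4,1 \right)} \right)} \left(d{\left(-4 \right)} + \sqrt{-330 + 238}\right) = 24 \left(- 4 \left(2 - 4\right) + \sqrt{-330 + 238}\right) = 24 \left(\left(-4\right) \left(-2\right) + \sqrt{-92}\right) = 24 \left(8 + 2 i \sqrt{23}\right) = 192 + 48 i \sqrt{23}$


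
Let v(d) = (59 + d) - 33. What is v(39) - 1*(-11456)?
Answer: 11521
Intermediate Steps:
v(d) = 26 + d
v(39) - 1*(-11456) = (26 + 39) - 1*(-11456) = 65 + 11456 = 11521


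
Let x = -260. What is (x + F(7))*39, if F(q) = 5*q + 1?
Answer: -8736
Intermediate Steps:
F(q) = 1 + 5*q
(x + F(7))*39 = (-260 + (1 + 5*7))*39 = (-260 + (1 + 35))*39 = (-260 + 36)*39 = -224*39 = -8736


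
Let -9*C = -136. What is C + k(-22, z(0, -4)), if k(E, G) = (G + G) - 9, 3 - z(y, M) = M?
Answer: 181/9 ≈ 20.111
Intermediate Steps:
C = 136/9 (C = -⅑*(-136) = 136/9 ≈ 15.111)
z(y, M) = 3 - M
k(E, G) = -9 + 2*G (k(E, G) = 2*G - 9 = -9 + 2*G)
C + k(-22, z(0, -4)) = 136/9 + (-9 + 2*(3 - 1*(-4))) = 136/9 + (-9 + 2*(3 + 4)) = 136/9 + (-9 + 2*7) = 136/9 + (-9 + 14) = 136/9 + 5 = 181/9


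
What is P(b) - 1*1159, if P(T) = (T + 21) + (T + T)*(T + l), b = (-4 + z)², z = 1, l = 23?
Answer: -553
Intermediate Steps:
b = 9 (b = (-4 + 1)² = (-3)² = 9)
P(T) = 21 + T + 2*T*(23 + T) (P(T) = (T + 21) + (T + T)*(T + 23) = (21 + T) + (2*T)*(23 + T) = (21 + T) + 2*T*(23 + T) = 21 + T + 2*T*(23 + T))
P(b) - 1*1159 = (21 + 2*9² + 47*9) - 1*1159 = (21 + 2*81 + 423) - 1159 = (21 + 162 + 423) - 1159 = 606 - 1159 = -553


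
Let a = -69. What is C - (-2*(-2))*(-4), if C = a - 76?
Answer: -129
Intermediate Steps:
C = -145 (C = -69 - 76 = -145)
C - (-2*(-2))*(-4) = -145 - (-2*(-2))*(-4) = -145 - 4*(-4) = -145 + 16 = -129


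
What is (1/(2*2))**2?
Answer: 1/16 ≈ 0.062500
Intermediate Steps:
(1/(2*2))**2 = (1/4)**2 = 1/16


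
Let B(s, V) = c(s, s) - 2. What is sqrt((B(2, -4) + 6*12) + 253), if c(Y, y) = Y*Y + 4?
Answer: sqrt(331) ≈ 18.193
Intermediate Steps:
c(Y, y) = 4 + Y**2 (c(Y, y) = Y**2 + 4 = 4 + Y**2)
B(s, V) = 2 + s**2 (B(s, V) = (4 + s**2) - 2 = 2 + s**2)
sqrt((B(2, -4) + 6*12) + 253) = sqrt(((2 + 2**2) + 6*12) + 253) = sqrt(((2 + 4) + 72) + 253) = sqrt((6 + 72) + 253) = sqrt(78 + 253) = sqrt(331)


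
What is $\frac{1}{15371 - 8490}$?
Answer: $\frac{1}{6881} \approx 0.00014533$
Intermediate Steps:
$\frac{1}{15371 - 8490} = \frac{1}{6881}$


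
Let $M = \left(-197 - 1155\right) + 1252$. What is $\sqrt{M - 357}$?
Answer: $i \sqrt{457} \approx 21.378 i$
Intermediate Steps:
$M = -100$ ($M = -1352 + 1252 = -100$)
$\sqrt{M - 357} = \sqrt{-100 - 357} = \sqrt{-457} = i \sqrt{457}$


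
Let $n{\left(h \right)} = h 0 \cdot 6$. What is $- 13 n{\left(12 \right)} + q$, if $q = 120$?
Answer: $120$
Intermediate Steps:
$n{\left(h \right)} = 0$ ($n{\left(h \right)} = 0 \cdot 6 = 0$)
$- 13 n{\left(12 \right)} + q = \left(-13\right) 0 + 120 = 0 + 120 = 120$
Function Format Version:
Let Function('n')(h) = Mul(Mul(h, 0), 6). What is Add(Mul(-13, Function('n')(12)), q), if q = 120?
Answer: 120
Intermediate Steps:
Function('n')(h) = 0 (Function('n')(h) = Mul(0, 6) = 0)
Add(Mul(-13, Function('n')(12)), q) = Add(Mul(-13, 0), 120) = Add(0, 120) = 120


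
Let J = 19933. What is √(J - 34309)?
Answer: 2*I*√3594 ≈ 119.9*I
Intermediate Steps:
√(J - 34309) = √(19933 - 34309) = √(-14376) = 2*I*√3594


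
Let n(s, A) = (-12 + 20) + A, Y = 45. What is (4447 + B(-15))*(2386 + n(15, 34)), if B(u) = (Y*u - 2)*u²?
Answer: -359047784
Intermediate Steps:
n(s, A) = 8 + A
B(u) = u²*(-2 + 45*u) (B(u) = (45*u - 2)*u² = (-2 + 45*u)*u² = u²*(-2 + 45*u))
(4447 + B(-15))*(2386 + n(15, 34)) = (4447 + (-15)²*(-2 + 45*(-15)))*(2386 + (8 + 34)) = (4447 + 225*(-2 - 675))*(2386 + 42) = (4447 + 225*(-677))*2428 = (4447 - 152325)*2428 = -147878*2428 = -359047784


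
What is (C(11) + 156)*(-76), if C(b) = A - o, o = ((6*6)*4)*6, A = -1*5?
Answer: 54188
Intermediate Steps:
A = -5
o = 864 (o = (36*4)*6 = 144*6 = 864)
C(b) = -869 (C(b) = -5 - 1*864 = -5 - 864 = -869)
(C(11) + 156)*(-76) = (-869 + 156)*(-76) = -713*(-76) = 54188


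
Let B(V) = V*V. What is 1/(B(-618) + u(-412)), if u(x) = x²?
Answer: 1/551668 ≈ 1.8127e-6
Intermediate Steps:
B(V) = V²
1/(B(-618) + u(-412)) = 1/((-618)² + (-412)²) = 1/(381924 + 169744) = 1/551668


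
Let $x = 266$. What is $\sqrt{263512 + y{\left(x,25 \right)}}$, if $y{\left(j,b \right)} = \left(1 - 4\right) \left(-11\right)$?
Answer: $\sqrt{263545} \approx 513.37$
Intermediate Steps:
$y{\left(j,b \right)} = 33$ ($y{\left(j,b \right)} = \left(-3\right) \left(-11\right) = 33$)
$\sqrt{263512 + y{\left(x,25 \right)}} = \sqrt{263512 + 33} = \sqrt{263545}$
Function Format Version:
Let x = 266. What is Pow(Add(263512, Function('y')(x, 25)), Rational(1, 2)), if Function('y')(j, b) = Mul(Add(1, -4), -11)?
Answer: Pow(263545, Rational(1, 2)) ≈ 513.37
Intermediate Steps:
Function('y')(j, b) = 33 (Function('y')(j, b) = Mul(-3, -11) = 33)
Pow(Add(263512, Function('y')(x, 25)), Rational(1, 2)) = Pow(Add(263512, 33), Rational(1, 2)) = Pow(263545, Rational(1, 2))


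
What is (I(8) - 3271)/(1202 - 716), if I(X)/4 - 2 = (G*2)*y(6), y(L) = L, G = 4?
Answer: -3071/486 ≈ -6.3189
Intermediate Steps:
I(X) = 200 (I(X) = 8 + 4*((4*2)*6) = 8 + 4*(8*6) = 8 + 4*48 = 8 + 192 = 200)
(I(8) - 3271)/(1202 - 716) = (200 - 3271)/(1202 - 716) = -3071/486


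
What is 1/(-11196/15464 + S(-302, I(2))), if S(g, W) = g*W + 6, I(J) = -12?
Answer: 3866/14030781 ≈ 0.00027554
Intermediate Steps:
S(g, W) = 6 + W*g (S(g, W) = W*g + 6 = 6 + W*g)
1/(-11196/15464 + S(-302, I(2))) = 1/(-11196/15464 + (6 - 12*(-302))) = 1/(-11196*1/15464 + (6 + 3624)) = 1/(-2799/3866 + 3630) = 1/(14030781/3866) = 3866/14030781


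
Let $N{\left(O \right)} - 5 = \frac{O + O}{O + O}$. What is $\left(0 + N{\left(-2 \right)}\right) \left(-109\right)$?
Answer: $-654$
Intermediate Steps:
$N{\left(O \right)} = 6$ ($N{\left(O \right)} = 5 + \frac{O + O}{O + O} = 5 + \frac{2 O}{2 O} = 5 + 2 O \frac{1}{2 O} = 5 + 1 = 6$)
$\left(0 + N{\left(-2 \right)}\right) \left(-109\right) = \left(0 + 6\right) \left(-109\right) = 6 \left(-109\right) = -654$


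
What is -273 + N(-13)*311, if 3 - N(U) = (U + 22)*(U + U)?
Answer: 73434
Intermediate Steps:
N(U) = 3 - 2*U*(22 + U) (N(U) = 3 - (U + 22)*(U + U) = 3 - (22 + U)*2*U = 3 - 2*U*(22 + U))
-273 + N(-13)*311 = -273 + (3 - 44*(-13) - 2*(-13)²)*311 = -273 + (3 + 572 - 2*169)*311 = -273 + (3 + 572 - 338)*311 = -273 + 237*311 = -273 + 73707 = 73434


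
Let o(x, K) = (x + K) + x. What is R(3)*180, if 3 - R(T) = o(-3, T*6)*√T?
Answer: 540 - 2160*√3 ≈ -3201.2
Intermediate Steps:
o(x, K) = K + 2*x (o(x, K) = (K + x) + x = K + 2*x)
R(T) = 3 - √T*(-6 + 6*T) (R(T) = 3 - (T*6 + 2*(-3))*√T = 3 - (6*T - 6)*√T = 3 - (-6 + 6*T)*√T = 3 - √T*(-6 + 6*T))
R(3)*180 = (3 + 6*√3*(1 - 1*3))*180 = (3 + 6*√3*(1 - 3))*180 = (3 + 6*√3*(-2))*180 = (3 - 12*√3)*180 = 540 - 2160*√3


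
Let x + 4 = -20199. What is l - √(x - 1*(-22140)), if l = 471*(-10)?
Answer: -4710 - √1937 ≈ -4754.0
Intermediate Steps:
x = -20203 (x = -4 - 20199 = -20203)
l = -4710
l - √(x - 1*(-22140)) = -4710 - √(-20203 - 1*(-22140)) = -4710 - √(-20203 + 22140) = -4710 - √1937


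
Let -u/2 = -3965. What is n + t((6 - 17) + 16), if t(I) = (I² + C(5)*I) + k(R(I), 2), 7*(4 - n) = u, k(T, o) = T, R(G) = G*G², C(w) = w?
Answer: -6677/7 ≈ -953.86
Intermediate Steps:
u = 7930 (u = -2*(-3965) = 7930)
R(G) = G³
n = -7902/7 (n = 4 - ⅐*7930 = 4 - 7930/7 = -7902/7 ≈ -1128.9)
t(I) = I² + I³ + 5*I (t(I) = (I² + 5*I) + I³ = I² + I³ + 5*I)
n + t((6 - 17) + 16) = -7902/7 + ((6 - 17) + 16)*(5 + ((6 - 17) + 16) + ((6 - 17) + 16)²) = -7902/7 + (-11 + 16)*(5 + (-11 + 16) + (-11 + 16)²) = -7902/7 + 5*(5 + 5 + 5²) = -7902/7 + 5*(5 + 5 + 25) = -7902/7 + 5*35 = -7902/7 + 175 = -6677/7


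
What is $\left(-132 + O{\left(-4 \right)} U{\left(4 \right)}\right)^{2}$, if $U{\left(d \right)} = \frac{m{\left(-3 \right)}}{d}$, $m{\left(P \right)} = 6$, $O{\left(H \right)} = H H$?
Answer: $11664$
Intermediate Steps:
$O{\left(H \right)} = H^{2}$
$U{\left(d \right)} = \frac{6}{d}$
$\left(-132 + O{\left(-4 \right)} U{\left(4 \right)}\right)^{2} = \left(-132 + \left(-4\right)^{2} \cdot \frac{6}{4}\right)^{2} = \left(-132 + 16 \cdot 6 \cdot \frac{1}{4}\right)^{2} = \left(-132 + 16 \cdot \frac{3}{2}\right)^{2} = \left(-132 + 24\right)^{2} = \left(-108\right)^{2} = 11664$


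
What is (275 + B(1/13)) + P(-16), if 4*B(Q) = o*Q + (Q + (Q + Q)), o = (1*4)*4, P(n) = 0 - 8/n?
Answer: 14345/52 ≈ 275.87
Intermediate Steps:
P(n) = -8/n (P(n) = 0 - 8/n = -8/n)
o = 16 (o = 4*4 = 16)
B(Q) = 19*Q/4 (B(Q) = (16*Q + (Q + (Q + Q)))/4 = (16*Q + (Q + 2*Q))/4 = (16*Q + 3*Q)/4 = (19*Q)/4 = 19*Q/4)
(275 + B(1/13)) + P(-16) = (275 + 19*(1/13)/4) - 8/(-16) = (275 + 19*(1*(1/13))/4) - 8*(-1/16) = (275 + (19/4)*(1/13)) + ½ = (275 + 19/52) + ½ = 14319/52 + ½ = 14345/52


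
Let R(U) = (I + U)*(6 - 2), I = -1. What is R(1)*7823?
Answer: 0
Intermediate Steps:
R(U) = -4 + 4*U (R(U) = (-1 + U)*(6 - 2) = (-1 + U)*4 = -4 + 4*U)
R(1)*7823 = (-4 + 4*1)*7823 = (-4 + 4)*7823 = 0*7823 = 0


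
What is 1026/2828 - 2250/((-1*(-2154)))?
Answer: -346083/507626 ≈ -0.68177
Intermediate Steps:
1026/2828 - 2250/((-1*(-2154))) = 1026*(1/2828) - 2250/2154 = 513/1414 - 2250*1/2154 = 513/1414 - 375/359 = -346083/507626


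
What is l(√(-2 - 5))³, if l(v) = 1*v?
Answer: -7*I*√7 ≈ -18.52*I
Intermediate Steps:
l(v) = v
l(√(-2 - 5))³ = (√(-2 - 5))³ = (√(-7))³ = (I*√7)³ = -7*I*√7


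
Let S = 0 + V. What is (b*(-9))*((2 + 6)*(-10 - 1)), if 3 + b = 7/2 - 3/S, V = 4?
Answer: -198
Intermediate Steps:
S = 4 (S = 0 + 4 = 4)
b = -¼ (b = -3 + (7/2 - 3/4) = -3 + (7*(½) - 3*¼) = -3 + (7/2 - ¾) = -3 + 11/4 = -¼ ≈ -0.25000)
(b*(-9))*((2 + 6)*(-10 - 1)) = (-¼*(-9))*((2 + 6)*(-10 - 1)) = 9*(8*(-11))/4 = (9/4)*(-88) = -198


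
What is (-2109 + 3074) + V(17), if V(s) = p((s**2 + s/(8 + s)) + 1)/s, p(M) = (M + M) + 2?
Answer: 424709/425 ≈ 999.32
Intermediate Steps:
p(M) = 2 + 2*M (p(M) = 2*M + 2 = 2 + 2*M)
V(s) = (4 + 2*s**2 + 2*s/(8 + s))/s (V(s) = (2 + 2*((s**2 + s/(8 + s)) + 1))/s = (2 + 2*(1 + s**2 + s/(8 + s)))/s = (2 + (2 + 2*s**2 + 2*s/(8 + s)))/s = (4 + 2*s**2 + 2*s/(8 + s))/s)
(-2109 + 3074) + V(17) = (-2109 + 3074) + 2*(8 + 2*17 + (1 + 17**2)*(8 + 17))/(17*(8 + 17)) = 965 + 2*(1/17)*(8 + 34 + (1 + 289)*25)/25 = 965 + 2*(1/17)*(1/25)*(8 + 34 + 290*25) = 965 + 2*(1/17)*(1/25)*(8 + 34 + 7250) = 965 + 2*(1/17)*(1/25)*7292 = 965 + 14584/425 = 424709/425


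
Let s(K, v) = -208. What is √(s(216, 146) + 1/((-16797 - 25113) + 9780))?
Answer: I*√23858456370/10710 ≈ 14.422*I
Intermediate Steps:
√(s(216, 146) + 1/((-16797 - 25113) + 9780)) = √(-208 + 1/((-16797 - 25113) + 9780)) = √(-208 + 1/(-41910 + 9780)) = √(-208 + 1/(-32130)) = √(-208 - 1/32130) = √(-6683041/32130) = I*√23858456370/10710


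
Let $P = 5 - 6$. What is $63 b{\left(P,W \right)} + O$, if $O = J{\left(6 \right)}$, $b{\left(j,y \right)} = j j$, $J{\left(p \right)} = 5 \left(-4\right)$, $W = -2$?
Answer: $43$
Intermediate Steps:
$J{\left(p \right)} = -20$
$P = -1$ ($P = 5 - 6 = -1$)
$b{\left(j,y \right)} = j^{2}$
$O = -20$
$63 b{\left(P,W \right)} + O = 63 \left(-1\right)^{2} - 20 = 63 \cdot 1 - 20 = 63 - 20 = 43$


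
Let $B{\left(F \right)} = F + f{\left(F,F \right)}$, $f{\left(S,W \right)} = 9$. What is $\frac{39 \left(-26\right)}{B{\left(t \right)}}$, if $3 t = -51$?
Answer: $\frac{507}{4} \approx 126.75$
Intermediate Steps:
$t = -17$ ($t = \frac{1}{3} \left(-51\right) = -17$)
$B{\left(F \right)} = 9 + F$ ($B{\left(F \right)} = F + 9 = 9 + F$)
$\frac{39 \left(-26\right)}{B{\left(t \right)}} = \frac{39 \left(-26\right)}{9 - 17} = - \frac{1014}{-8} = \left(-1014\right) \left(- \frac{1}{8}\right) = \frac{507}{4}$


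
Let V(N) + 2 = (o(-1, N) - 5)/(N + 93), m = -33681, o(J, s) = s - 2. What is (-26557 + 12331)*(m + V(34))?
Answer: 60854759364/127 ≈ 4.7917e+8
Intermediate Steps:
o(J, s) = -2 + s
V(N) = -2 + (-7 + N)/(93 + N) (V(N) = -2 + ((-2 + N) - 5)/(N + 93) = -2 + (-7 + N)/(93 + N))
(-26557 + 12331)*(m + V(34)) = (-26557 + 12331)*(-33681 + (-193 - 1*34)/(93 + 34)) = -14226*(-33681 + (-193 - 34)/127) = -14226*(-33681 + (1/127)*(-227)) = -14226*(-33681 - 227/127) = -14226*(-4277714/127) = 60854759364/127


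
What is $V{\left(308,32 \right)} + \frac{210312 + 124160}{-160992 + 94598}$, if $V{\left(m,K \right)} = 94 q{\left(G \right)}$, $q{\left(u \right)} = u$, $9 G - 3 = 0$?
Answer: $\frac{2618810}{99591} \approx 26.296$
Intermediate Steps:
$G = \frac{1}{3}$ ($G = \frac{1}{3} + \frac{1}{9} \cdot 0 = \frac{1}{3} + 0 = \frac{1}{3} \approx 0.33333$)
$V{\left(m,K \right)} = \frac{94}{3}$ ($V{\left(m,K \right)} = 94 \cdot \frac{1}{3} = \frac{94}{3}$)
$V{\left(308,32 \right)} + \frac{210312 + 124160}{-160992 + 94598} = \frac{94}{3} + \frac{210312 + 124160}{-160992 + 94598} = \frac{94}{3} + \frac{334472}{-66394} = \frac{94}{3} + 334472 \left(- \frac{1}{66394}\right) = \frac{94}{3} - \frac{167236}{33197} = \frac{2618810}{99591}$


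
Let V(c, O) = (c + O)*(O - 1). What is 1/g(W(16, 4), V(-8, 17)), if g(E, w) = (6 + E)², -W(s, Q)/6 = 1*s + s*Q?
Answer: 1/224676 ≈ 4.4509e-6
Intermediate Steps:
V(c, O) = (-1 + O)*(O + c) (V(c, O) = (O + c)*(-1 + O) = (-1 + O)*(O + c))
W(s, Q) = -6*s - 6*Q*s (W(s, Q) = -6*(1*s + s*Q) = -6*(s + Q*s) = -6*s - 6*Q*s)
1/g(W(16, 4), V(-8, 17)) = 1/((6 - 6*16*(1 + 4))²) = 1/((6 - 6*16*5)²) = 1/((6 - 480)²) = 1/((-474)²) = 1/224676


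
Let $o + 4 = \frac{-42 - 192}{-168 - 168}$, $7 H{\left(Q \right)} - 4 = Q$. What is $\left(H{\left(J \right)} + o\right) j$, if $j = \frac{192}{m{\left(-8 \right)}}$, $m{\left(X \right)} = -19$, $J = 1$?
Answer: $\frac{3480}{133} \approx 26.165$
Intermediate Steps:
$H{\left(Q \right)} = \frac{4}{7} + \frac{Q}{7}$
$j = - \frac{192}{19}$ ($j = \frac{192}{-19} = 192 \left(- \frac{1}{19}\right) = - \frac{192}{19} \approx -10.105$)
$o = - \frac{185}{56}$ ($o = -4 + \frac{-42 - 192}{-168 - 168} = -4 - \frac{234}{-336} = -4 - - \frac{39}{56} = -4 + \frac{39}{56} = - \frac{185}{56} \approx -3.3036$)
$\left(H{\left(J \right)} + o\right) j = \left(\left(\frac{4}{7} + \frac{1}{7} \cdot 1\right) - \frac{185}{56}\right) \left(- \frac{192}{19}\right) = \left(\left(\frac{4}{7} + \frac{1}{7}\right) - \frac{185}{56}\right) \left(- \frac{192}{19}\right) = \left(\frac{5}{7} - \frac{185}{56}\right) \left(- \frac{192}{19}\right) = \left(- \frac{145}{56}\right) \left(- \frac{192}{19}\right) = \frac{3480}{133}$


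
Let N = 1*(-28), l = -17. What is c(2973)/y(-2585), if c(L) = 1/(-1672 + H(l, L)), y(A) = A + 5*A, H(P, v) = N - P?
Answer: 1/26103330 ≈ 3.8309e-8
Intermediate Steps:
N = -28
H(P, v) = -28 - P
y(A) = 6*A
c(L) = -1/1683 (c(L) = 1/(-1672 + (-28 - 1*(-17))) = 1/(-1672 + (-28 + 17)) = 1/(-1672 - 11) = 1/(-1683) = -1/1683)
c(2973)/y(-2585) = -1/(1683*(6*(-2585))) = -1/1683/(-15510) = -1/1683*(-1/15510) = 1/26103330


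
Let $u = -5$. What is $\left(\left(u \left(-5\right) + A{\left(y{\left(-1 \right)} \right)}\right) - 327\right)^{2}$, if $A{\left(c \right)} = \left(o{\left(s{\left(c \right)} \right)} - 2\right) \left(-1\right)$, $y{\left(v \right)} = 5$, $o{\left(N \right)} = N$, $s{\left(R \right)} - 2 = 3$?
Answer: $93025$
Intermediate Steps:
$s{\left(R \right)} = 5$ ($s{\left(R \right)} = 2 + 3 = 5$)
$A{\left(c \right)} = -3$ ($A{\left(c \right)} = \left(5 - 2\right) \left(-1\right) = 3 \left(-1\right) = -3$)
$\left(\left(u \left(-5\right) + A{\left(y{\left(-1 \right)} \right)}\right) - 327\right)^{2} = \left(\left(\left(-5\right) \left(-5\right) - 3\right) - 327\right)^{2} = \left(\left(25 - 3\right) - 327\right)^{2} = \left(22 - 327\right)^{2} = \left(-305\right)^{2} = 93025$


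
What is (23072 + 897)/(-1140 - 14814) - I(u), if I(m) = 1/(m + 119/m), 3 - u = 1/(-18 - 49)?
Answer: -4665992197/3057823410 ≈ -1.5259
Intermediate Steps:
u = 202/67 (u = 3 - 1/(-18 - 49) = 3 - 1/(-67) = 3 - 1*(-1/67) = 3 + 1/67 = 202/67 ≈ 3.0149)
(23072 + 897)/(-1140 - 14814) - I(u) = (23072 + 897)/(-1140 - 14814) - 202/(67*(119 + (202/67)²)) = 23969/(-15954) - 202/(67*(119 + 40804/4489)) = 23969*(-1/15954) - 202/(67*574995/4489) = -23969/15954 - 202*4489/(67*574995) = -23969/15954 - 1*13534/574995 = -23969/15954 - 13534/574995 = -4665992197/3057823410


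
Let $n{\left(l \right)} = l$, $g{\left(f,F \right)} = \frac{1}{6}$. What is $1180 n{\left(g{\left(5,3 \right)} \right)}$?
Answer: $\frac{590}{3} \approx 196.67$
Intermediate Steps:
$g{\left(f,F \right)} = \frac{1}{6}$
$1180 n{\left(g{\left(5,3 \right)} \right)} = 1180 \cdot \frac{1}{6} = \frac{590}{3}$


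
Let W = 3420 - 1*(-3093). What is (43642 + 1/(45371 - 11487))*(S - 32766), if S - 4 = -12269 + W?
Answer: -28479545323011/16942 ≈ -1.6810e+9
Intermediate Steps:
W = 6513 (W = 3420 + 3093 = 6513)
S = -5752 (S = 4 + (-12269 + 6513) = 4 - 5756 = -5752)
(43642 + 1/(45371 - 11487))*(S - 32766) = (43642 + 1/(45371 - 11487))*(-5752 - 32766) = (43642 + 1/33884)*(-38518) = (1478765529/33884)*(-38518) = -28479545323011/16942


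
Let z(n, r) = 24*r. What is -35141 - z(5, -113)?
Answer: -32429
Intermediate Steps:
-35141 - z(5, -113) = -35141 - 24*(-113) = -35141 - 1*(-2712) = -35141 + 2712 = -32429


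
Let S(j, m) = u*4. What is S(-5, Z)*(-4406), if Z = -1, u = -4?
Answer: 70496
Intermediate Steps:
S(j, m) = -16 (S(j, m) = -4*4 = -16)
S(-5, Z)*(-4406) = -16*(-4406) = 70496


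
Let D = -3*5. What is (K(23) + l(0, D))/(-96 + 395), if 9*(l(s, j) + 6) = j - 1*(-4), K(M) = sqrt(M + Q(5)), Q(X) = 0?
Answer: -5/207 + sqrt(23)/299 ≈ -0.0081150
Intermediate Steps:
D = -15
K(M) = sqrt(M) (K(M) = sqrt(M + 0) = sqrt(M))
l(s, j) = -50/9 + j/9 (l(s, j) = -6 + (j - 1*(-4))/9 = -6 + (j + 4)/9 = -6 + (4 + j)/9 = -6 + (4/9 + j/9) = -50/9 + j/9)
(K(23) + l(0, D))/(-96 + 395) = (sqrt(23) + (-50/9 + (1/9)*(-15)))/(-96 + 395) = (sqrt(23) + (-50/9 - 5/3))/299 = (sqrt(23) - 65/9)/299 = (-65/9 + sqrt(23))/299 = -5/207 + sqrt(23)/299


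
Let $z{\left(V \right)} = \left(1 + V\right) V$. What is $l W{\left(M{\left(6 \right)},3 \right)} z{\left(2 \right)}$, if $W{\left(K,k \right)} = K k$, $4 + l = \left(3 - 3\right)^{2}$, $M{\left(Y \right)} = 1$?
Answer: $-72$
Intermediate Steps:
$l = -4$ ($l = -4 + \left(3 - 3\right)^{2} = -4 + 0^{2} = -4 + 0 = -4$)
$z{\left(V \right)} = V \left(1 + V\right)$
$l W{\left(M{\left(6 \right)},3 \right)} z{\left(2 \right)} = - 4 \cdot 1 \cdot 3 \cdot 2 \left(1 + 2\right) = \left(-4\right) 3 \cdot 2 \cdot 3 = \left(-12\right) 6 = -72$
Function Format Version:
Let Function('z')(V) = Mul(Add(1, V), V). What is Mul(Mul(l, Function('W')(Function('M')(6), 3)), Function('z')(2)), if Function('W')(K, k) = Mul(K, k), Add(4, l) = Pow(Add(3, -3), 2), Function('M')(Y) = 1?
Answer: -72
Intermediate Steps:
l = -4 (l = Add(-4, Pow(Add(3, -3), 2)) = Add(-4, Pow(0, 2)) = Add(-4, 0) = -4)
Function('z')(V) = Mul(V, Add(1, V))
Mul(Mul(l, Function('W')(Function('M')(6), 3)), Function('z')(2)) = Mul(Mul(-4, Mul(1, 3)), Mul(2, Add(1, 2))) = Mul(Mul(-4, 3), Mul(2, 3)) = Mul(-12, 6) = -72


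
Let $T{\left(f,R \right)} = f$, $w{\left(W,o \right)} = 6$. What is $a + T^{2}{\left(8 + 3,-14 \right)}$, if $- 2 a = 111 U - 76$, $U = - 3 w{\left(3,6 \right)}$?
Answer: $1158$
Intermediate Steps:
$U = -18$ ($U = \left(-3\right) 6 = -18$)
$a = 1037$ ($a = - \frac{111 \left(-18\right) - 76}{2} = - \frac{-1998 - 76}{2} = \left(- \frac{1}{2}\right) \left(-2074\right) = 1037$)
$a + T^{2}{\left(8 + 3,-14 \right)} = 1037 + \left(8 + 3\right)^{2} = 1037 + 11^{2} = 1037 + 121 = 1158$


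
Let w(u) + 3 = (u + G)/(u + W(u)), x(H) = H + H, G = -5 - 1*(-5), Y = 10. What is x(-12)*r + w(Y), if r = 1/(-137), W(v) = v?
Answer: -637/274 ≈ -2.3248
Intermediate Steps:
G = 0 (G = -5 + 5 = 0)
x(H) = 2*H
w(u) = -5/2 (w(u) = -3 + (u + 0)/(u + u) = -3 + u/((2*u)) = -3 + u*(1/(2*u)) = -3 + ½ = -5/2)
r = -1/137 ≈ -0.0072993
x(-12)*r + w(Y) = (2*(-12))*(-1/137) - 5/2 = -24*(-1/137) - 5/2 = 24/137 - 5/2 = -637/274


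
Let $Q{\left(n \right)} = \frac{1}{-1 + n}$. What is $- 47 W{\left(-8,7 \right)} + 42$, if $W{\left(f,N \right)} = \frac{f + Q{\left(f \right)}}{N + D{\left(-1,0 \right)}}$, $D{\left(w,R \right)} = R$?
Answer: $\frac{6077}{63} \approx 96.46$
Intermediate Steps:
$W{\left(f,N \right)} = \frac{f + \frac{1}{-1 + f}}{N}$ ($W{\left(f,N \right)} = \frac{f + \frac{1}{-1 + f}}{N + 0} = \frac{f + \frac{1}{-1 + f}}{N}$)
$- 47 W{\left(-8,7 \right)} + 42 = - 47 \frac{1 - 8 \left(-1 - 8\right)}{7 \left(-1 - 8\right)} + 42 = - 47 \frac{1 - -72}{7 \left(-9\right)} + 42 = - 47 \cdot \frac{1}{7} \left(- \frac{1}{9}\right) \left(1 + 72\right) + 42 = - 47 \cdot \frac{1}{7} \left(- \frac{1}{9}\right) 73 + 42 = \left(-47\right) \left(- \frac{73}{63}\right) + 42 = \frac{3431}{63} + 42 = \frac{6077}{63}$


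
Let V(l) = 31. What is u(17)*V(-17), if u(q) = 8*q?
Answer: 4216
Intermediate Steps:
u(17)*V(-17) = (8*17)*31 = 136*31 = 4216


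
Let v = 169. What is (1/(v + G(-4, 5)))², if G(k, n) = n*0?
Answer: 1/28561 ≈ 3.5013e-5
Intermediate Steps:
G(k, n) = 0
(1/(v + G(-4, 5)))² = (1/(169 + 0))² = (1/169)² = 1/28561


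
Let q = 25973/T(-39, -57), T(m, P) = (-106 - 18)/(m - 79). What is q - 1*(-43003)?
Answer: 4198593/62 ≈ 67719.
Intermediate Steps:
T(m, P) = -124/(-79 + m)
q = 1532407/62 (q = 25973/((-124/(-79 - 39))) = 25973/((-124/(-118))) = 25973/((-124*(-1/118))) = 25973/(62/59) = 25973*(59/62) = 1532407/62 ≈ 24716.)
q - 1*(-43003) = 1532407/62 - 1*(-43003) = 1532407/62 + 43003 = 4198593/62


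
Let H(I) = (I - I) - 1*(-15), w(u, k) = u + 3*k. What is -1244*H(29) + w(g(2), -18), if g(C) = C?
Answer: -18712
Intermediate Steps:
H(I) = 15 (H(I) = 0 + 15 = 15)
-1244*H(29) + w(g(2), -18) = -1244*15 + (2 + 3*(-18)) = -18660 + (2 - 54) = -18660 - 52 = -18712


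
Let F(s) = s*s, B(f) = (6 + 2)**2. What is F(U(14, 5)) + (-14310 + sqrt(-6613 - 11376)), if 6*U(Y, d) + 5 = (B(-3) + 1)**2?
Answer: 4323310/9 + I*sqrt(17989) ≈ 4.8037e+5 + 134.12*I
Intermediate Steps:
B(f) = 64 (B(f) = 8**2 = 64)
U(Y, d) = 2110/3 (U(Y, d) = -5/6 + (64 + 1)**2/6 = -5/6 + (1/6)*65**2 = -5/6 + (1/6)*4225 = -5/6 + 4225/6 = 2110/3)
F(s) = s**2
F(U(14, 5)) + (-14310 + sqrt(-6613 - 11376)) = (2110/3)**2 + (-14310 + sqrt(-6613 - 11376)) = 4452100/9 + (-14310 + sqrt(-17989)) = 4452100/9 + (-14310 + I*sqrt(17989)) = 4323310/9 + I*sqrt(17989)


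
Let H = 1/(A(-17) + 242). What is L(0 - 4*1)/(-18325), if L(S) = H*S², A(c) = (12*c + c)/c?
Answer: -16/4672875 ≈ -3.4240e-6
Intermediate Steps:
A(c) = 13 (A(c) = (13*c)/c = 13)
H = 1/255 (H = 1/(13 + 242) = 1/255 ≈ 0.0039216)
L(S) = S²/255
L(0 - 4*1)/(-18325) = ((0 - 4*1)²/255)/(-18325) = ((0 - 4)²/255)*(-1/18325) = ((1/255)*(-4)²)*(-1/18325) = ((1/255)*16)*(-1/18325) = (16/255)*(-1/18325) = -16/4672875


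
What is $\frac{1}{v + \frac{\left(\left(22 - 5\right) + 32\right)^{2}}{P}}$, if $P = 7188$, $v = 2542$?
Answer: $\frac{7188}{18274297} \approx 0.00039334$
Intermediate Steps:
$\frac{1}{v + \frac{\left(\left(22 - 5\right) + 32\right)^{2}}{P}} = \frac{1}{2542 + \frac{\left(\left(22 - 5\right) + 32\right)^{2}}{7188}} = \frac{1}{2542 + \left(17 + 32\right)^{2} \cdot \frac{1}{7188}} = \frac{1}{2542 + 49^{2} \cdot \frac{1}{7188}} = \frac{1}{2542 + 2401 \cdot \frac{1}{7188}} = \frac{1}{2542 + \frac{2401}{7188}} = \frac{1}{\frac{18274297}{7188}} = \frac{7188}{18274297}$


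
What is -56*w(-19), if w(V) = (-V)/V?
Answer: 56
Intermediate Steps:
w(V) = -1
-56*w(-19) = -56*(-1) = 56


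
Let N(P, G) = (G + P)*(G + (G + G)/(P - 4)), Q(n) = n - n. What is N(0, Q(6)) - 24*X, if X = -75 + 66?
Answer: 216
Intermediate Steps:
X = -9
Q(n) = 0
N(P, G) = (G + P)*(G + 2*G/(-4 + P)) (N(P, G) = (G + P)*(G + (2*G)/(-4 + P)) = (G + P)*(G + 2*G/(-4 + P)))
N(0, Q(6)) - 24*X = 0*(0² - 2*0 - 2*0 + 0*0)/(-4 + 0) - 24*(-9) = 0*(0 + 0 + 0 + 0)/(-4) + 216 = 0*(-¼)*0 + 216 = 0 + 216 = 216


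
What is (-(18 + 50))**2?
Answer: 4624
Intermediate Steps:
(-(18 + 50))**2 = (-1*68)**2 = (-68)**2 = 4624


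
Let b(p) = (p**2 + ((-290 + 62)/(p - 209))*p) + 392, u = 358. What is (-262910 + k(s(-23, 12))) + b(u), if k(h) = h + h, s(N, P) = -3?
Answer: -20101264/149 ≈ -1.3491e+5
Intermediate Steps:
b(p) = 392 + p**2 - 228*p/(-209 + p) (b(p) = (p**2 + (-228/(-209 + p))*p) + 392 = (p**2 - 228*p/(-209 + p)) + 392 = 392 + p**2 - 228*p/(-209 + p))
k(h) = 2*h
(-262910 + k(s(-23, 12))) + b(u) = (-262910 + 2*(-3)) + (-81928 + 358**3 - 209*358**2 + 164*358)/(-209 + 358) = (-262910 - 6) + (-81928 + 45882712 - 209*128164 + 58712)/149 = -262916 + (-81928 + 45882712 - 26786276 + 58712)/149 = -262916 + (1/149)*19073220 = -262916 + 19073220/149 = -20101264/149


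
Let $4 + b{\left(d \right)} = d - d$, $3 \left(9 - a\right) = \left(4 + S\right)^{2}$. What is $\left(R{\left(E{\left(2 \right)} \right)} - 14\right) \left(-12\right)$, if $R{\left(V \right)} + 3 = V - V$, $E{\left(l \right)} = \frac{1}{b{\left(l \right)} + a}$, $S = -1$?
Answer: $204$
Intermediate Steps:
$a = 6$ ($a = 9 - \frac{\left(4 - 1\right)^{2}}{3} = 9 - \frac{3^{2}}{3} = 9 - 3 = 6$)
$b{\left(d \right)} = -4$ ($b{\left(d \right)} = -4 + \left(d - d\right) = -4 + 0 = -4$)
$E{\left(l \right)} = \frac{1}{2}$ ($E{\left(l \right)} = \frac{1}{-4 + 6} = \frac{1}{2}$)
$R{\left(V \right)} = -3$ ($R{\left(V \right)} = -3 + \left(V - V\right) = -3 + 0 = -3$)
$\left(R{\left(E{\left(2 \right)} \right)} - 14\right) \left(-12\right) = \left(-3 - 14\right) \left(-12\right) = \left(-17\right) \left(-12\right) = 204$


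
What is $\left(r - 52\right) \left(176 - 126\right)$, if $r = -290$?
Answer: $-17100$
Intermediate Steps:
$\left(r - 52\right) \left(176 - 126\right) = \left(-290 - 52\right) \left(176 - 126\right) = \left(-342\right) 50 = -17100$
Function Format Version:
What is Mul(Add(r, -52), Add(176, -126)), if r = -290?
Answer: -17100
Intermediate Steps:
Mul(Add(r, -52), Add(176, -126)) = Mul(Add(-290, -52), Add(176, -126)) = Mul(-342, 50) = -17100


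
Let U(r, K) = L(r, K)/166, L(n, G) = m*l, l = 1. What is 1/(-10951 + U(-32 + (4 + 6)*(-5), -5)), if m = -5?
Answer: -166/1817871 ≈ -9.1316e-5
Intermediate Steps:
L(n, G) = -5 (L(n, G) = -5*1 = -5)
U(r, K) = -5/166
1/(-10951 + U(-32 + (4 + 6)*(-5), -5)) = 1/(-10951 - 5/166) = 1/(-1817871/166) = -166/1817871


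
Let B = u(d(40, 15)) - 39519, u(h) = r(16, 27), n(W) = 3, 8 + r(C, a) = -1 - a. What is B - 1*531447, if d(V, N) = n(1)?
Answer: -571002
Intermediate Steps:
r(C, a) = -9 - a (r(C, a) = -8 + (-1 - a) = -9 - a)
d(V, N) = 3
u(h) = -36 (u(h) = -9 - 1*27 = -9 - 27 = -36)
B = -39555 (B = -36 - 39519 = -39555)
B - 1*531447 = -39555 - 1*531447 = -39555 - 531447 = -571002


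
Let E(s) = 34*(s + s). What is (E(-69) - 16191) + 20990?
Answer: 107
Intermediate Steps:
E(s) = 68*s (E(s) = 34*(2*s) = 68*s)
(E(-69) - 16191) + 20990 = (68*(-69) - 16191) + 20990 = (-4692 - 16191) + 20990 = -20883 + 20990 = 107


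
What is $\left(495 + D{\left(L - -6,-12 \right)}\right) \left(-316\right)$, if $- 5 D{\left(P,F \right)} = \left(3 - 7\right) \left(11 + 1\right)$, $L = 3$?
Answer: $- \frac{797268}{5} \approx -1.5945 \cdot 10^{5}$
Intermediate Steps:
$D{\left(P,F \right)} = \frac{48}{5}$ ($D{\left(P,F \right)} = - \frac{\left(3 - 7\right) \left(11 + 1\right)}{5} = - \frac{\left(-4\right) 12}{5} = \left(- \frac{1}{5}\right) \left(-48\right) = \frac{48}{5}$)
$\left(495 + D{\left(L - -6,-12 \right)}\right) \left(-316\right) = \left(495 + \frac{48}{5}\right) \left(-316\right) = \frac{2523}{5} \left(-316\right) = - \frac{797268}{5}$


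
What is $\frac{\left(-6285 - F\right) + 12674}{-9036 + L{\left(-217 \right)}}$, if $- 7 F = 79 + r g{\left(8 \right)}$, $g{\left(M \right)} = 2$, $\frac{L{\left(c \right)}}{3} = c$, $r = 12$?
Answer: $- \frac{14942}{22603} \approx -0.66106$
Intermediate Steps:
$L{\left(c \right)} = 3 c$
$F = - \frac{103}{7}$ ($F = - \frac{79 + 12 \cdot 2}{7} = - \frac{79 + 24}{7} = \left(- \frac{1}{7}\right) 103 = - \frac{103}{7} \approx -14.714$)
$\frac{\left(-6285 - F\right) + 12674}{-9036 + L{\left(-217 \right)}} = \frac{\left(-6285 - - \frac{103}{7}\right) + 12674}{-9036 + 3 \left(-217\right)} = \frac{\left(-6285 + \frac{103}{7}\right) + 12674}{-9036 - 651} = \frac{- \frac{43892}{7} + 12674}{-9687} = \frac{44826}{7} \left(- \frac{1}{9687}\right) = - \frac{14942}{22603}$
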